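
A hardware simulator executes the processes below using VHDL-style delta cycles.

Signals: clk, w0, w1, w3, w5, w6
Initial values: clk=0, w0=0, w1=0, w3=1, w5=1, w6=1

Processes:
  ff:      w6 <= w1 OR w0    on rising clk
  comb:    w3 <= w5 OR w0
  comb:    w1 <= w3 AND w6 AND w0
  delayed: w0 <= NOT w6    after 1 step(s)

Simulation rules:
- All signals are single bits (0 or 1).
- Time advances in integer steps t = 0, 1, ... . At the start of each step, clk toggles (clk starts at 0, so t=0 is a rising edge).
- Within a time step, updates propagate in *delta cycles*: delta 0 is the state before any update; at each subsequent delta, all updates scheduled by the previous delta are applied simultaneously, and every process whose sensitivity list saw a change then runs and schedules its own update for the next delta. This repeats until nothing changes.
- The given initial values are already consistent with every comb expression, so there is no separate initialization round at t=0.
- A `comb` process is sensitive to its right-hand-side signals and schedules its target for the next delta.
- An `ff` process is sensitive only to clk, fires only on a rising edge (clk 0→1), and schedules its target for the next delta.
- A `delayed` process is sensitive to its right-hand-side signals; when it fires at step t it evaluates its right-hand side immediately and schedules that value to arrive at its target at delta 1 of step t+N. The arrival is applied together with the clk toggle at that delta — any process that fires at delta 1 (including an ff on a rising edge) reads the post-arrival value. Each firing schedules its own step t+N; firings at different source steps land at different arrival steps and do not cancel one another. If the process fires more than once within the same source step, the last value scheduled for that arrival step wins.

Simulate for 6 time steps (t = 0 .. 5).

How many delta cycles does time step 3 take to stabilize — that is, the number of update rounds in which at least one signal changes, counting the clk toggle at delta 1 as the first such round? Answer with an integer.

[bits: w5,w3,w6,w1,w0,clk]
t=0: Δ0=111000 Δ1=111001 Δ2=110001 | 2Δ
t=1: Δ0=110001 Δ1=110010 | 1Δ
t=2: Δ0=110010 Δ1=110011 Δ2=111011 Δ3=111111 | 3Δ
t=3: Δ0=111111 Δ1=111100 Δ2=111000 | 2Δ
t=4: Δ0=111000 Δ1=111001 Δ2=110001 | 2Δ
t=5: Δ0=110001 Δ1=110010 | 1Δ

2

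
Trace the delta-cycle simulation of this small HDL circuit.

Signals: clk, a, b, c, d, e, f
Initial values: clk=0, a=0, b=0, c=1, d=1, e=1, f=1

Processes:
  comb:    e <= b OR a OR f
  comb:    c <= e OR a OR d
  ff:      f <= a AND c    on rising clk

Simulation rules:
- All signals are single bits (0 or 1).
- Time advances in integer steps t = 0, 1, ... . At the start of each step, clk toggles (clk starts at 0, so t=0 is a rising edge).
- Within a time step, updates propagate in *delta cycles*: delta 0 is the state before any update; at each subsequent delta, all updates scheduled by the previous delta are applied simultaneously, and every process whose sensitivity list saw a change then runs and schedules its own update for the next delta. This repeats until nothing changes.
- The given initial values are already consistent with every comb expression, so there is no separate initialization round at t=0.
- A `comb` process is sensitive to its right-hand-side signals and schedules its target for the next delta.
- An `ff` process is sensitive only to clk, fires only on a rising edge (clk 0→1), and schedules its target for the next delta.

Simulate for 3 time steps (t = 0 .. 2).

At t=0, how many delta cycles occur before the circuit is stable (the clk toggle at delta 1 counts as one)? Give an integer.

3

t=0 Δ0: f=1 clk=0 d=1 e=1 a=0 c=1 b=0
  Δ1: clk:0→1
  Δ2: f:1→0
  Δ3: e:1→0
  (3Δ to stable)
t=1 Δ0: f=0 clk=1 d=1 e=0 a=0 c=1 b=0
  Δ1: clk:1→0
  (1Δ to stable)
t=2 Δ0: f=0 clk=0 d=1 e=0 a=0 c=1 b=0
  Δ1: clk:0→1
  (1Δ to stable)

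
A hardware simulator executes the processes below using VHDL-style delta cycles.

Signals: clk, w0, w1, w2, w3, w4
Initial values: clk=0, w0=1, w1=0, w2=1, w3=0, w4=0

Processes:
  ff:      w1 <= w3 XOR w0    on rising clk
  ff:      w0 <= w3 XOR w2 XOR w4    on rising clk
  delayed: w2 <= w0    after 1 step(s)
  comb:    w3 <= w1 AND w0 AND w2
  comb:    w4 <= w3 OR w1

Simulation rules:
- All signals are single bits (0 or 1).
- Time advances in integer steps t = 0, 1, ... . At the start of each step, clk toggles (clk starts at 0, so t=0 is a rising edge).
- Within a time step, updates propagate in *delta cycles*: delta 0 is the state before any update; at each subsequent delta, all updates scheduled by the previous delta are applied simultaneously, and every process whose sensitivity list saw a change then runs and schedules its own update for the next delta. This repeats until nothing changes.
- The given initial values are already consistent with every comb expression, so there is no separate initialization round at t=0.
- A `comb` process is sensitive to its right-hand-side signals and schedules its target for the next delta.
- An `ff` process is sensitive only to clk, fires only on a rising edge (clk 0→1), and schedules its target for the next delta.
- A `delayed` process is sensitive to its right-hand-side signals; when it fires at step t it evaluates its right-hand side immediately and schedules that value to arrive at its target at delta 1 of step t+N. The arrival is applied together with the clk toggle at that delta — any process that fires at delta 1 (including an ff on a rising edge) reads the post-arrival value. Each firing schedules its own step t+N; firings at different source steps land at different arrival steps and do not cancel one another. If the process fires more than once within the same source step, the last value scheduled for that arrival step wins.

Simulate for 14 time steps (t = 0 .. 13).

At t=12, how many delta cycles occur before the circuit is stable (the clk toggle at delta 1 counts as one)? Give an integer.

3

t0.Δ0 clk=0 w1=0 w3=0 w2=1 w0=1 w4=0
t0.Δ1 clk=1 w1=0 w3=0 w2=1 w0=1 w4=0
t0.Δ2 clk=1 w1=1 w3=0 w2=1 w0=1 w4=0
t0.Δ3 clk=1 w1=1 w3=1 w2=1 w0=1 w4=1
t1.Δ0 clk=1 w1=1 w3=1 w2=1 w0=1 w4=1
t1.Δ1 clk=0 w1=1 w3=1 w2=1 w0=1 w4=1
t2.Δ0 clk=0 w1=1 w3=1 w2=1 w0=1 w4=1
t2.Δ1 clk=1 w1=1 w3=1 w2=1 w0=1 w4=1
t2.Δ2 clk=1 w1=0 w3=1 w2=1 w0=1 w4=1
t2.Δ3 clk=1 w1=0 w3=0 w2=1 w0=1 w4=1
t2.Δ4 clk=1 w1=0 w3=0 w2=1 w0=1 w4=0
t3.Δ0 clk=1 w1=0 w3=0 w2=1 w0=1 w4=0
t3.Δ1 clk=0 w1=0 w3=0 w2=1 w0=1 w4=0
t4.Δ0 clk=0 w1=0 w3=0 w2=1 w0=1 w4=0
t4.Δ1 clk=1 w1=0 w3=0 w2=1 w0=1 w4=0
t4.Δ2 clk=1 w1=1 w3=0 w2=1 w0=1 w4=0
t4.Δ3 clk=1 w1=1 w3=1 w2=1 w0=1 w4=1
t5.Δ0 clk=1 w1=1 w3=1 w2=1 w0=1 w4=1
t5.Δ1 clk=0 w1=1 w3=1 w2=1 w0=1 w4=1
t6.Δ0 clk=0 w1=1 w3=1 w2=1 w0=1 w4=1
t6.Δ1 clk=1 w1=1 w3=1 w2=1 w0=1 w4=1
t6.Δ2 clk=1 w1=0 w3=1 w2=1 w0=1 w4=1
t6.Δ3 clk=1 w1=0 w3=0 w2=1 w0=1 w4=1
t6.Δ4 clk=1 w1=0 w3=0 w2=1 w0=1 w4=0
t7.Δ0 clk=1 w1=0 w3=0 w2=1 w0=1 w4=0
t7.Δ1 clk=0 w1=0 w3=0 w2=1 w0=1 w4=0
t8.Δ0 clk=0 w1=0 w3=0 w2=1 w0=1 w4=0
t8.Δ1 clk=1 w1=0 w3=0 w2=1 w0=1 w4=0
t8.Δ2 clk=1 w1=1 w3=0 w2=1 w0=1 w4=0
t8.Δ3 clk=1 w1=1 w3=1 w2=1 w0=1 w4=1
t9.Δ0 clk=1 w1=1 w3=1 w2=1 w0=1 w4=1
t9.Δ1 clk=0 w1=1 w3=1 w2=1 w0=1 w4=1
t10.Δ0 clk=0 w1=1 w3=1 w2=1 w0=1 w4=1
t10.Δ1 clk=1 w1=1 w3=1 w2=1 w0=1 w4=1
t10.Δ2 clk=1 w1=0 w3=1 w2=1 w0=1 w4=1
t10.Δ3 clk=1 w1=0 w3=0 w2=1 w0=1 w4=1
t10.Δ4 clk=1 w1=0 w3=0 w2=1 w0=1 w4=0
t11.Δ0 clk=1 w1=0 w3=0 w2=1 w0=1 w4=0
t11.Δ1 clk=0 w1=0 w3=0 w2=1 w0=1 w4=0
t12.Δ0 clk=0 w1=0 w3=0 w2=1 w0=1 w4=0
t12.Δ1 clk=1 w1=0 w3=0 w2=1 w0=1 w4=0
t12.Δ2 clk=1 w1=1 w3=0 w2=1 w0=1 w4=0
t12.Δ3 clk=1 w1=1 w3=1 w2=1 w0=1 w4=1
t13.Δ0 clk=1 w1=1 w3=1 w2=1 w0=1 w4=1
t13.Δ1 clk=0 w1=1 w3=1 w2=1 w0=1 w4=1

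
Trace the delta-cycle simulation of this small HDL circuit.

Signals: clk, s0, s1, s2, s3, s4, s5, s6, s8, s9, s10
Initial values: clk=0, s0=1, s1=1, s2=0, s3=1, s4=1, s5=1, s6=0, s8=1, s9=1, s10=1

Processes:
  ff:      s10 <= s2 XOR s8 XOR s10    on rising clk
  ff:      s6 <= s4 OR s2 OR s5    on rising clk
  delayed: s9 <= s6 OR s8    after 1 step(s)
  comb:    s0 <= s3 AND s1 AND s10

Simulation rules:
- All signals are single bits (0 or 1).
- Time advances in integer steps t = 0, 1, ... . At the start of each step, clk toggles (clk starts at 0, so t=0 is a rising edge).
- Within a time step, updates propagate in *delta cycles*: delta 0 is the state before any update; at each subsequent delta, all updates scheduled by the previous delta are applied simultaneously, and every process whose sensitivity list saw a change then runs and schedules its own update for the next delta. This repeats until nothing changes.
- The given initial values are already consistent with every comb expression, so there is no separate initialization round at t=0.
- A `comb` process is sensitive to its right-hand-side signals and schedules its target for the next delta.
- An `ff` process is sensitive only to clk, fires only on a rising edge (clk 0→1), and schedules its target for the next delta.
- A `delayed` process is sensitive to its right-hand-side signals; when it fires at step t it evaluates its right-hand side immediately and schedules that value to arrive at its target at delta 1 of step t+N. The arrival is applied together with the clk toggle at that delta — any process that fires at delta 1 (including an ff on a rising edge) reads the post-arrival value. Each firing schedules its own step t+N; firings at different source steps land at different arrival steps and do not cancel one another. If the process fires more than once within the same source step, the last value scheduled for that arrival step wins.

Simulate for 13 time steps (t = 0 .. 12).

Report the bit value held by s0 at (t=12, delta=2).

1

[bits: s4,s5,s3,s8,s9,s1,s10,s6,s2,s0,clk]
t=0: Δ0=11111110010 Δ1=11111110011 Δ2=11111101011 Δ3=11111101001 | 3Δ
t=1: Δ0=11111101001 Δ1=11111101000 | 1Δ
t=2: Δ0=11111101000 Δ1=11111101001 Δ2=11111111001 Δ3=11111111011 | 3Δ
t=3: Δ0=11111111011 Δ1=11111111010 | 1Δ
t=4: Δ0=11111111010 Δ1=11111111011 Δ2=11111101011 Δ3=11111101001 | 3Δ
t=5: Δ0=11111101001 Δ1=11111101000 | 1Δ
t=6: Δ0=11111101000 Δ1=11111101001 Δ2=11111111001 Δ3=11111111011 | 3Δ
t=7: Δ0=11111111011 Δ1=11111111010 | 1Δ
t=8: Δ0=11111111010 Δ1=11111111011 Δ2=11111101011 Δ3=11111101001 | 3Δ
t=9: Δ0=11111101001 Δ1=11111101000 | 1Δ
t=10: Δ0=11111101000 Δ1=11111101001 Δ2=11111111001 Δ3=11111111011 | 3Δ
t=11: Δ0=11111111011 Δ1=11111111010 | 1Δ
t=12: Δ0=11111111010 Δ1=11111111011 Δ2=11111101011 Δ3=11111101001 | 3Δ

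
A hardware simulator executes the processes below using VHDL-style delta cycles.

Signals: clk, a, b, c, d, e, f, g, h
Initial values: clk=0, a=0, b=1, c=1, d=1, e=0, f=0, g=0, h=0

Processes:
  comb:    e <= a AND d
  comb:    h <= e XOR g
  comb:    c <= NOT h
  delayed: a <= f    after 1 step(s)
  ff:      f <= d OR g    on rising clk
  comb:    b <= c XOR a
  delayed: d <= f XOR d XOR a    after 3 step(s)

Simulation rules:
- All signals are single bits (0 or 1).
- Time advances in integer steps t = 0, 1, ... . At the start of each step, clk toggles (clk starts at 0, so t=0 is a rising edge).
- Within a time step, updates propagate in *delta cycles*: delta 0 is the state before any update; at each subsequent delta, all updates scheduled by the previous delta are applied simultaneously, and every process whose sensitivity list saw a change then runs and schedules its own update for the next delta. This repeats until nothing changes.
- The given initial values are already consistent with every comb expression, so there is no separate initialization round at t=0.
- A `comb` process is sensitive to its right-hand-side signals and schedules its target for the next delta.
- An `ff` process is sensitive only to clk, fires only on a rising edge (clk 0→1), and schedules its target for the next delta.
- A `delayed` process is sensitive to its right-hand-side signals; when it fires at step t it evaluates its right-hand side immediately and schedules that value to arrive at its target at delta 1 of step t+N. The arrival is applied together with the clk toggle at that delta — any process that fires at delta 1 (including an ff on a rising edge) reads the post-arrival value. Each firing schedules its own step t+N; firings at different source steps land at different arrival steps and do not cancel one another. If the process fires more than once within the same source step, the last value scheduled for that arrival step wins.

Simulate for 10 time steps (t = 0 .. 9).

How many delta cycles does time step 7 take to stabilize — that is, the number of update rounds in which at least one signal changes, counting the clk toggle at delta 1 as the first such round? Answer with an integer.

t=0 Δ0: d=1 c=1 e=0 clk=0 h=0 f=0 b=1 g=0 a=0
  Δ1: clk:0→1
  Δ2: f:0→1
  (2Δ to stable)
t=1 Δ0: d=1 c=1 e=0 clk=1 h=0 f=1 b=1 g=0 a=0
  Δ1: clk:1→0, a:0→1
  Δ2: e:0→1, b:1→0
  Δ3: h:0→1
  Δ4: c:1→0
  Δ5: b:0→1
  (5Δ to stable)
t=2 Δ0: d=1 c=0 e=1 clk=0 h=1 f=1 b=1 g=0 a=1
  Δ1: clk:0→1
  (1Δ to stable)
t=3 Δ0: d=1 c=0 e=1 clk=1 h=1 f=1 b=1 g=0 a=1
  Δ1: d:1→0, clk:1→0
  Δ2: e:1→0
  Δ3: h:1→0
  Δ4: c:0→1
  Δ5: b:1→0
  (5Δ to stable)
t=4 Δ0: d=0 c=1 e=0 clk=0 h=0 f=1 b=0 g=0 a=1
  Δ1: d:0→1, clk:0→1
  Δ2: e:0→1
  Δ3: h:0→1
  Δ4: c:1→0
  Δ5: b:0→1
  (5Δ to stable)
t=5 Δ0: d=1 c=0 e=1 clk=1 h=1 f=1 b=1 g=0 a=1
  Δ1: clk:1→0
  (1Δ to stable)
t=6 Δ0: d=1 c=0 e=1 clk=0 h=1 f=1 b=1 g=0 a=1
  Δ1: d:1→0, clk:0→1
  Δ2: e:1→0, f:1→0
  Δ3: h:1→0
  Δ4: c:0→1
  Δ5: b:1→0
  (5Δ to stable)
t=7 Δ0: d=0 c=1 e=0 clk=1 h=0 f=0 b=0 g=0 a=1
  Δ1: d:0→1, clk:1→0, a:1→0
  Δ2: b:0→1
  (2Δ to stable)
t=8 Δ0: d=1 c=1 e=0 clk=0 h=0 f=0 b=1 g=0 a=0
  Δ1: clk:0→1
  Δ2: f:0→1
  (2Δ to stable)
t=9 Δ0: d=1 c=1 e=0 clk=1 h=0 f=1 b=1 g=0 a=0
  Δ1: clk:1→0, a:0→1
  Δ2: e:0→1, b:1→0
  Δ3: h:0→1
  Δ4: c:1→0
  Δ5: b:0→1
  (5Δ to stable)

2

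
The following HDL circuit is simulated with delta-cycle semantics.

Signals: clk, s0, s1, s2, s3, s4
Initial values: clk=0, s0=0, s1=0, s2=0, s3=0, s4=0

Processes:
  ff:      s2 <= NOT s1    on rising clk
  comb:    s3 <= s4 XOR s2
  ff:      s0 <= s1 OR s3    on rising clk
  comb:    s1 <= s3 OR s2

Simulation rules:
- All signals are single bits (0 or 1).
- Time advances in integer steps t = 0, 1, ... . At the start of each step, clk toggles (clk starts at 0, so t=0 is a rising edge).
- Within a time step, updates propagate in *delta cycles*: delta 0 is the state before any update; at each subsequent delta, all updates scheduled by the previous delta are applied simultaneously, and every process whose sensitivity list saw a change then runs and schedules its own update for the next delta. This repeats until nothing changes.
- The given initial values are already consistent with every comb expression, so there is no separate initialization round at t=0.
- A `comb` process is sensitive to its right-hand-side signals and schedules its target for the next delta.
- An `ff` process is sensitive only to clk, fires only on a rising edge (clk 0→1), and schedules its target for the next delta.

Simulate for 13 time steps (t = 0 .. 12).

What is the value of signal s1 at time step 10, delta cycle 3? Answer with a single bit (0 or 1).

1

[bits: s1,clk,s4,s2,s0,s3]
t=0: Δ0=000000 Δ1=010000 Δ2=010100 Δ3=110101 | 3Δ
t=1: Δ0=110101 Δ1=100101 | 1Δ
t=2: Δ0=100101 Δ1=110101 Δ2=110011 Δ3=110010 Δ4=010010 | 4Δ
t=3: Δ0=010010 Δ1=000010 | 1Δ
t=4: Δ0=000010 Δ1=010010 Δ2=010100 Δ3=110101 | 3Δ
t=5: Δ0=110101 Δ1=100101 | 1Δ
t=6: Δ0=100101 Δ1=110101 Δ2=110011 Δ3=110010 Δ4=010010 | 4Δ
t=7: Δ0=010010 Δ1=000010 | 1Δ
t=8: Δ0=000010 Δ1=010010 Δ2=010100 Δ3=110101 | 3Δ
t=9: Δ0=110101 Δ1=100101 | 1Δ
t=10: Δ0=100101 Δ1=110101 Δ2=110011 Δ3=110010 Δ4=010010 | 4Δ
t=11: Δ0=010010 Δ1=000010 | 1Δ
t=12: Δ0=000010 Δ1=010010 Δ2=010100 Δ3=110101 | 3Δ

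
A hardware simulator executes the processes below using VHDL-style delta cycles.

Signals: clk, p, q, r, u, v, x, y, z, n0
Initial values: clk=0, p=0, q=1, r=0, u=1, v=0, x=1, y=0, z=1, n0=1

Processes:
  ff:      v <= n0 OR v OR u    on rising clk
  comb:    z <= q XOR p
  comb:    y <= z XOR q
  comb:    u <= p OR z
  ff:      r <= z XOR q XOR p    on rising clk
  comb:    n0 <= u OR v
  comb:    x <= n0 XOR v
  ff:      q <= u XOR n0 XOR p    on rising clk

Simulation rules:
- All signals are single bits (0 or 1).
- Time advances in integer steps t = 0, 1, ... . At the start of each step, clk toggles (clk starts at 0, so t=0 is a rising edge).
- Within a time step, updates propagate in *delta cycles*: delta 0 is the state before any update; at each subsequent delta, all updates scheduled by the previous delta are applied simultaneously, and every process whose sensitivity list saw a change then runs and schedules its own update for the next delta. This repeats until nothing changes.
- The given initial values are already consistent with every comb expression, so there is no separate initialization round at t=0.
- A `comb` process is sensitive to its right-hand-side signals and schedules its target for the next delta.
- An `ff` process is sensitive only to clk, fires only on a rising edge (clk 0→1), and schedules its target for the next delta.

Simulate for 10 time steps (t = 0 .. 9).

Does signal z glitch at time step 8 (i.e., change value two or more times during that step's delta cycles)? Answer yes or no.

no

t0.Δ0 u=1 r=0 p=0 q=1 n0=1 x=1 clk=0 v=0 z=1 y=0
t0.Δ1 u=1 r=0 p=0 q=1 n0=1 x=1 clk=1 v=0 z=1 y=0
t0.Δ2 u=1 r=0 p=0 q=0 n0=1 x=1 clk=1 v=1 z=1 y=0
t0.Δ3 u=1 r=0 p=0 q=0 n0=1 x=0 clk=1 v=1 z=0 y=1
t0.Δ4 u=0 r=0 p=0 q=0 n0=1 x=0 clk=1 v=1 z=0 y=0
t1.Δ0 u=0 r=0 p=0 q=0 n0=1 x=0 clk=1 v=1 z=0 y=0
t1.Δ1 u=0 r=0 p=0 q=0 n0=1 x=0 clk=0 v=1 z=0 y=0
t2.Δ0 u=0 r=0 p=0 q=0 n0=1 x=0 clk=0 v=1 z=0 y=0
t2.Δ1 u=0 r=0 p=0 q=0 n0=1 x=0 clk=1 v=1 z=0 y=0
t2.Δ2 u=0 r=0 p=0 q=1 n0=1 x=0 clk=1 v=1 z=0 y=0
t2.Δ3 u=0 r=0 p=0 q=1 n0=1 x=0 clk=1 v=1 z=1 y=1
t2.Δ4 u=1 r=0 p=0 q=1 n0=1 x=0 clk=1 v=1 z=1 y=0
t3.Δ0 u=1 r=0 p=0 q=1 n0=1 x=0 clk=1 v=1 z=1 y=0
t3.Δ1 u=1 r=0 p=0 q=1 n0=1 x=0 clk=0 v=1 z=1 y=0
t4.Δ0 u=1 r=0 p=0 q=1 n0=1 x=0 clk=0 v=1 z=1 y=0
t4.Δ1 u=1 r=0 p=0 q=1 n0=1 x=0 clk=1 v=1 z=1 y=0
t4.Δ2 u=1 r=0 p=0 q=0 n0=1 x=0 clk=1 v=1 z=1 y=0
t4.Δ3 u=1 r=0 p=0 q=0 n0=1 x=0 clk=1 v=1 z=0 y=1
t4.Δ4 u=0 r=0 p=0 q=0 n0=1 x=0 clk=1 v=1 z=0 y=0
t5.Δ0 u=0 r=0 p=0 q=0 n0=1 x=0 clk=1 v=1 z=0 y=0
t5.Δ1 u=0 r=0 p=0 q=0 n0=1 x=0 clk=0 v=1 z=0 y=0
t6.Δ0 u=0 r=0 p=0 q=0 n0=1 x=0 clk=0 v=1 z=0 y=0
t6.Δ1 u=0 r=0 p=0 q=0 n0=1 x=0 clk=1 v=1 z=0 y=0
t6.Δ2 u=0 r=0 p=0 q=1 n0=1 x=0 clk=1 v=1 z=0 y=0
t6.Δ3 u=0 r=0 p=0 q=1 n0=1 x=0 clk=1 v=1 z=1 y=1
t6.Δ4 u=1 r=0 p=0 q=1 n0=1 x=0 clk=1 v=1 z=1 y=0
t7.Δ0 u=1 r=0 p=0 q=1 n0=1 x=0 clk=1 v=1 z=1 y=0
t7.Δ1 u=1 r=0 p=0 q=1 n0=1 x=0 clk=0 v=1 z=1 y=0
t8.Δ0 u=1 r=0 p=0 q=1 n0=1 x=0 clk=0 v=1 z=1 y=0
t8.Δ1 u=1 r=0 p=0 q=1 n0=1 x=0 clk=1 v=1 z=1 y=0
t8.Δ2 u=1 r=0 p=0 q=0 n0=1 x=0 clk=1 v=1 z=1 y=0
t8.Δ3 u=1 r=0 p=0 q=0 n0=1 x=0 clk=1 v=1 z=0 y=1
t8.Δ4 u=0 r=0 p=0 q=0 n0=1 x=0 clk=1 v=1 z=0 y=0
t9.Δ0 u=0 r=0 p=0 q=0 n0=1 x=0 clk=1 v=1 z=0 y=0
t9.Δ1 u=0 r=0 p=0 q=0 n0=1 x=0 clk=0 v=1 z=0 y=0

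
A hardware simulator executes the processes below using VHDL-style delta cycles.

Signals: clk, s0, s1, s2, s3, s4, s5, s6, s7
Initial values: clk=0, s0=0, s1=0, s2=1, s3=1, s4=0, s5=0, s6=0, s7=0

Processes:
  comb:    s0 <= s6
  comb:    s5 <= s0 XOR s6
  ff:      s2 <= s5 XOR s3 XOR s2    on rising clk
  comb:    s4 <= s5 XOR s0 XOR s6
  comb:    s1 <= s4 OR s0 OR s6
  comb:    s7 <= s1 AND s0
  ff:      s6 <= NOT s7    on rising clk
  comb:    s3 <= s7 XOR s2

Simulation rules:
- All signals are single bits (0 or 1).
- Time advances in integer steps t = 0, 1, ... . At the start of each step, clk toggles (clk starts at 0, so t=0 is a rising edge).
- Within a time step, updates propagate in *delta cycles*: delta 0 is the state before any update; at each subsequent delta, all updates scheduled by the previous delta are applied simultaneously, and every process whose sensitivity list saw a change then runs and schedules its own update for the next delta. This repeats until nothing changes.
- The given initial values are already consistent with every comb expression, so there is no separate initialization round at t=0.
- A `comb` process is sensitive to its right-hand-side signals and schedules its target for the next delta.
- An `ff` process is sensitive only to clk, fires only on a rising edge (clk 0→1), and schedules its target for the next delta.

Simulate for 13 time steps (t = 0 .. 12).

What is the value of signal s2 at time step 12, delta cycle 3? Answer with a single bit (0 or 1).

0

t=0 Δ0: s4=0 s7=0 s6=0 s2=1 s3=1 clk=0 s1=0 s5=0 s0=0
  Δ1: clk:0→1
  Δ2: s6:0→1, s2:1→0
  Δ3: s4:0→1, s3:1→0, s1:0→1, s5:0→1, s0:0→1
  Δ4: s7:0→1, s5:1→0
  Δ5: s4:1→0, s3:0→1
  (5Δ to stable)
t=1 Δ0: s4=0 s7=1 s6=1 s2=0 s3=1 clk=1 s1=1 s5=0 s0=1
  Δ1: clk:1→0
  (1Δ to stable)
t=2 Δ0: s4=0 s7=1 s6=1 s2=0 s3=1 clk=0 s1=1 s5=0 s0=1
  Δ1: clk:0→1
  Δ2: s6:1→0, s2:0→1
  Δ3: s4:0→1, s3:1→0, s5:0→1, s0:1→0
  Δ4: s7:1→0, s5:1→0
  Δ5: s4:1→0, s3:0→1
  Δ6: s1:1→0
  (6Δ to stable)
t=3 Δ0: s4=0 s7=0 s6=0 s2=1 s3=1 clk=1 s1=0 s5=0 s0=0
  Δ1: clk:1→0
  (1Δ to stable)
t=4 Δ0: s4=0 s7=0 s6=0 s2=1 s3=1 clk=0 s1=0 s5=0 s0=0
  Δ1: clk:0→1
  Δ2: s6:0→1, s2:1→0
  Δ3: s4:0→1, s3:1→0, s1:0→1, s5:0→1, s0:0→1
  Δ4: s7:0→1, s5:1→0
  Δ5: s4:1→0, s3:0→1
  (5Δ to stable)
t=5 Δ0: s4=0 s7=1 s6=1 s2=0 s3=1 clk=1 s1=1 s5=0 s0=1
  Δ1: clk:1→0
  (1Δ to stable)
t=6 Δ0: s4=0 s7=1 s6=1 s2=0 s3=1 clk=0 s1=1 s5=0 s0=1
  Δ1: clk:0→1
  Δ2: s6:1→0, s2:0→1
  Δ3: s4:0→1, s3:1→0, s5:0→1, s0:1→0
  Δ4: s7:1→0, s5:1→0
  Δ5: s4:1→0, s3:0→1
  Δ6: s1:1→0
  (6Δ to stable)
t=7 Δ0: s4=0 s7=0 s6=0 s2=1 s3=1 clk=1 s1=0 s5=0 s0=0
  Δ1: clk:1→0
  (1Δ to stable)
t=8 Δ0: s4=0 s7=0 s6=0 s2=1 s3=1 clk=0 s1=0 s5=0 s0=0
  Δ1: clk:0→1
  Δ2: s6:0→1, s2:1→0
  Δ3: s4:0→1, s3:1→0, s1:0→1, s5:0→1, s0:0→1
  Δ4: s7:0→1, s5:1→0
  Δ5: s4:1→0, s3:0→1
  (5Δ to stable)
t=9 Δ0: s4=0 s7=1 s6=1 s2=0 s3=1 clk=1 s1=1 s5=0 s0=1
  Δ1: clk:1→0
  (1Δ to stable)
t=10 Δ0: s4=0 s7=1 s6=1 s2=0 s3=1 clk=0 s1=1 s5=0 s0=1
  Δ1: clk:0→1
  Δ2: s6:1→0, s2:0→1
  Δ3: s4:0→1, s3:1→0, s5:0→1, s0:1→0
  Δ4: s7:1→0, s5:1→0
  Δ5: s4:1→0, s3:0→1
  Δ6: s1:1→0
  (6Δ to stable)
t=11 Δ0: s4=0 s7=0 s6=0 s2=1 s3=1 clk=1 s1=0 s5=0 s0=0
  Δ1: clk:1→0
  (1Δ to stable)
t=12 Δ0: s4=0 s7=0 s6=0 s2=1 s3=1 clk=0 s1=0 s5=0 s0=0
  Δ1: clk:0→1
  Δ2: s6:0→1, s2:1→0
  Δ3: s4:0→1, s3:1→0, s1:0→1, s5:0→1, s0:0→1
  Δ4: s7:0→1, s5:1→0
  Δ5: s4:1→0, s3:0→1
  (5Δ to stable)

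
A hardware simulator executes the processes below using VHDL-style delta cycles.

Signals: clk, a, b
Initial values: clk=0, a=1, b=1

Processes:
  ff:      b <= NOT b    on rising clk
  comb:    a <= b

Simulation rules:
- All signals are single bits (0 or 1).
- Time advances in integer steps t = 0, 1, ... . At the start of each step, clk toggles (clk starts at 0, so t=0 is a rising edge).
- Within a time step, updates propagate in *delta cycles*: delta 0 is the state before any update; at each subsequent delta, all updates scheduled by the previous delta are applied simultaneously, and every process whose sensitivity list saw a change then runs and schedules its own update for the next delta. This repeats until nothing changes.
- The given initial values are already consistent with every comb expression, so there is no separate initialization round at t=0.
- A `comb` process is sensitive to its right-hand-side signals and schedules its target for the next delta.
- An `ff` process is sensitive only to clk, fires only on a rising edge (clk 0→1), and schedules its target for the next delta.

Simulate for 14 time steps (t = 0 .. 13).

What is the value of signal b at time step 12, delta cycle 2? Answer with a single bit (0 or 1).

0

t0.Δ0 b=1 clk=0 a=1
t0.Δ1 b=1 clk=1 a=1
t0.Δ2 b=0 clk=1 a=1
t0.Δ3 b=0 clk=1 a=0
t1.Δ0 b=0 clk=1 a=0
t1.Δ1 b=0 clk=0 a=0
t2.Δ0 b=0 clk=0 a=0
t2.Δ1 b=0 clk=1 a=0
t2.Δ2 b=1 clk=1 a=0
t2.Δ3 b=1 clk=1 a=1
t3.Δ0 b=1 clk=1 a=1
t3.Δ1 b=1 clk=0 a=1
t4.Δ0 b=1 clk=0 a=1
t4.Δ1 b=1 clk=1 a=1
t4.Δ2 b=0 clk=1 a=1
t4.Δ3 b=0 clk=1 a=0
t5.Δ0 b=0 clk=1 a=0
t5.Δ1 b=0 clk=0 a=0
t6.Δ0 b=0 clk=0 a=0
t6.Δ1 b=0 clk=1 a=0
t6.Δ2 b=1 clk=1 a=0
t6.Δ3 b=1 clk=1 a=1
t7.Δ0 b=1 clk=1 a=1
t7.Δ1 b=1 clk=0 a=1
t8.Δ0 b=1 clk=0 a=1
t8.Δ1 b=1 clk=1 a=1
t8.Δ2 b=0 clk=1 a=1
t8.Δ3 b=0 clk=1 a=0
t9.Δ0 b=0 clk=1 a=0
t9.Δ1 b=0 clk=0 a=0
t10.Δ0 b=0 clk=0 a=0
t10.Δ1 b=0 clk=1 a=0
t10.Δ2 b=1 clk=1 a=0
t10.Δ3 b=1 clk=1 a=1
t11.Δ0 b=1 clk=1 a=1
t11.Δ1 b=1 clk=0 a=1
t12.Δ0 b=1 clk=0 a=1
t12.Δ1 b=1 clk=1 a=1
t12.Δ2 b=0 clk=1 a=1
t12.Δ3 b=0 clk=1 a=0
t13.Δ0 b=0 clk=1 a=0
t13.Δ1 b=0 clk=0 a=0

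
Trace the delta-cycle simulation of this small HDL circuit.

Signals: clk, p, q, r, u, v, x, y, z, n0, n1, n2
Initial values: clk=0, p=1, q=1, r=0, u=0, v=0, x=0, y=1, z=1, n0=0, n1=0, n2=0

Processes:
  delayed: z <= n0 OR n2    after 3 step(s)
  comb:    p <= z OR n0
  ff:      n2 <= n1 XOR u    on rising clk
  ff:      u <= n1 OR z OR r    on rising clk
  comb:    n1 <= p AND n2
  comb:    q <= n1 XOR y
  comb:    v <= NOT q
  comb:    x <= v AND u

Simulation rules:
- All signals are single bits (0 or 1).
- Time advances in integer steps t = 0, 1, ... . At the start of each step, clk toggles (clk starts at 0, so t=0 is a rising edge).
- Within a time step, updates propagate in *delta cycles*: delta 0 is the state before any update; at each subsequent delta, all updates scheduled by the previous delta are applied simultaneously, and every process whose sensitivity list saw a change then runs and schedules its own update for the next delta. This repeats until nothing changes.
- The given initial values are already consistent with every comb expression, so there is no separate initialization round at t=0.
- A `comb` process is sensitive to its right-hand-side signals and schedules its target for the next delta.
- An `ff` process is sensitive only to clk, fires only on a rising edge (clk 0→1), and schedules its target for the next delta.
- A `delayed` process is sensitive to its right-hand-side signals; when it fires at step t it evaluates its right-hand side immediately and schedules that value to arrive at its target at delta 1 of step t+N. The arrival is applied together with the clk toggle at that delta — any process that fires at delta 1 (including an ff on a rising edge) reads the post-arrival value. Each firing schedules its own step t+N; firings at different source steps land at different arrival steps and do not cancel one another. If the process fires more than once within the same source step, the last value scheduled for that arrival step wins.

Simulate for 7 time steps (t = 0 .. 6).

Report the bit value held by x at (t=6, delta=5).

t0.Δ0 n2=0 z=1 q=1 v=0 clk=0 r=0 n0=0 p=1 u=0 y=1 n1=0 x=0
t0.Δ1 n2=0 z=1 q=1 v=0 clk=1 r=0 n0=0 p=1 u=0 y=1 n1=0 x=0
t0.Δ2 n2=0 z=1 q=1 v=0 clk=1 r=0 n0=0 p=1 u=1 y=1 n1=0 x=0
t1.Δ0 n2=0 z=1 q=1 v=0 clk=1 r=0 n0=0 p=1 u=1 y=1 n1=0 x=0
t1.Δ1 n2=0 z=1 q=1 v=0 clk=0 r=0 n0=0 p=1 u=1 y=1 n1=0 x=0
t2.Δ0 n2=0 z=1 q=1 v=0 clk=0 r=0 n0=0 p=1 u=1 y=1 n1=0 x=0
t2.Δ1 n2=0 z=1 q=1 v=0 clk=1 r=0 n0=0 p=1 u=1 y=1 n1=0 x=0
t2.Δ2 n2=1 z=1 q=1 v=0 clk=1 r=0 n0=0 p=1 u=1 y=1 n1=0 x=0
t2.Δ3 n2=1 z=1 q=1 v=0 clk=1 r=0 n0=0 p=1 u=1 y=1 n1=1 x=0
t2.Δ4 n2=1 z=1 q=0 v=0 clk=1 r=0 n0=0 p=1 u=1 y=1 n1=1 x=0
t2.Δ5 n2=1 z=1 q=0 v=1 clk=1 r=0 n0=0 p=1 u=1 y=1 n1=1 x=0
t2.Δ6 n2=1 z=1 q=0 v=1 clk=1 r=0 n0=0 p=1 u=1 y=1 n1=1 x=1
t3.Δ0 n2=1 z=1 q=0 v=1 clk=1 r=0 n0=0 p=1 u=1 y=1 n1=1 x=1
t3.Δ1 n2=1 z=1 q=0 v=1 clk=0 r=0 n0=0 p=1 u=1 y=1 n1=1 x=1
t4.Δ0 n2=1 z=1 q=0 v=1 clk=0 r=0 n0=0 p=1 u=1 y=1 n1=1 x=1
t4.Δ1 n2=1 z=1 q=0 v=1 clk=1 r=0 n0=0 p=1 u=1 y=1 n1=1 x=1
t4.Δ2 n2=0 z=1 q=0 v=1 clk=1 r=0 n0=0 p=1 u=1 y=1 n1=1 x=1
t4.Δ3 n2=0 z=1 q=0 v=1 clk=1 r=0 n0=0 p=1 u=1 y=1 n1=0 x=1
t4.Δ4 n2=0 z=1 q=1 v=1 clk=1 r=0 n0=0 p=1 u=1 y=1 n1=0 x=1
t4.Δ5 n2=0 z=1 q=1 v=0 clk=1 r=0 n0=0 p=1 u=1 y=1 n1=0 x=1
t4.Δ6 n2=0 z=1 q=1 v=0 clk=1 r=0 n0=0 p=1 u=1 y=1 n1=0 x=0
t5.Δ0 n2=0 z=1 q=1 v=0 clk=1 r=0 n0=0 p=1 u=1 y=1 n1=0 x=0
t5.Δ1 n2=0 z=1 q=1 v=0 clk=0 r=0 n0=0 p=1 u=1 y=1 n1=0 x=0
t6.Δ0 n2=0 z=1 q=1 v=0 clk=0 r=0 n0=0 p=1 u=1 y=1 n1=0 x=0
t6.Δ1 n2=0 z=1 q=1 v=0 clk=1 r=0 n0=0 p=1 u=1 y=1 n1=0 x=0
t6.Δ2 n2=1 z=1 q=1 v=0 clk=1 r=0 n0=0 p=1 u=1 y=1 n1=0 x=0
t6.Δ3 n2=1 z=1 q=1 v=0 clk=1 r=0 n0=0 p=1 u=1 y=1 n1=1 x=0
t6.Δ4 n2=1 z=1 q=0 v=0 clk=1 r=0 n0=0 p=1 u=1 y=1 n1=1 x=0
t6.Δ5 n2=1 z=1 q=0 v=1 clk=1 r=0 n0=0 p=1 u=1 y=1 n1=1 x=0
t6.Δ6 n2=1 z=1 q=0 v=1 clk=1 r=0 n0=0 p=1 u=1 y=1 n1=1 x=1

0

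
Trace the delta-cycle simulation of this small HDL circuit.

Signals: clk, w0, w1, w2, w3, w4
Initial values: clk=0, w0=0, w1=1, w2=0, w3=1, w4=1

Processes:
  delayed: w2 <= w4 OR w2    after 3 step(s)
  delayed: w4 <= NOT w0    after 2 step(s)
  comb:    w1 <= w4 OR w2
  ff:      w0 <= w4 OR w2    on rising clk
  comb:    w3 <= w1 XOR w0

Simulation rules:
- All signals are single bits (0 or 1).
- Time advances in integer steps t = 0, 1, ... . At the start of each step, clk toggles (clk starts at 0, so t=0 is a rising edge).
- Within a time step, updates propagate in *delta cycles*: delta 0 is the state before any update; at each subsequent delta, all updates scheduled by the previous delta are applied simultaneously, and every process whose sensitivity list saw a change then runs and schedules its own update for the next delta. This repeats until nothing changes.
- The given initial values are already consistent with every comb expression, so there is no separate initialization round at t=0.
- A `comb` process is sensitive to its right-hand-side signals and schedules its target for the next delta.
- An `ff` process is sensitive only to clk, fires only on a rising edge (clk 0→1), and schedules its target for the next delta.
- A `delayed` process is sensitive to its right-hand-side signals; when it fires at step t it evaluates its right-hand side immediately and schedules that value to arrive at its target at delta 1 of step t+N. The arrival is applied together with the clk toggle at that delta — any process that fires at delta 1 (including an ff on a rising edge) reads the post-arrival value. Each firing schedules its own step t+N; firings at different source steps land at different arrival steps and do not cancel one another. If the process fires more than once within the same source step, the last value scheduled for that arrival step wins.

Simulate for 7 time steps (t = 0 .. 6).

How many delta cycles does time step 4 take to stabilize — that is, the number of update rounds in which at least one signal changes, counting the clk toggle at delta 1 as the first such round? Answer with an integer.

2

t=0 Δ0: w4=1 w3=1 w2=0 w0=0 clk=0 w1=1
  Δ1: clk:0→1
  Δ2: w0:0→1
  Δ3: w3:1→0
  (3Δ to stable)
t=1 Δ0: w4=1 w3=0 w2=0 w0=1 clk=1 w1=1
  Δ1: clk:1→0
  (1Δ to stable)
t=2 Δ0: w4=1 w3=0 w2=0 w0=1 clk=0 w1=1
  Δ1: w4:1→0, clk:0→1
  Δ2: w0:1→0, w1:1→0
  (2Δ to stable)
t=3 Δ0: w4=0 w3=0 w2=0 w0=0 clk=1 w1=0
  Δ1: clk:1→0
  (1Δ to stable)
t=4 Δ0: w4=0 w3=0 w2=0 w0=0 clk=0 w1=0
  Δ1: w4:0→1, clk:0→1
  Δ2: w0:0→1, w1:0→1
  (2Δ to stable)
t=5 Δ0: w4=1 w3=0 w2=0 w0=1 clk=1 w1=1
  Δ1: clk:1→0
  (1Δ to stable)
t=6 Δ0: w4=1 w3=0 w2=0 w0=1 clk=0 w1=1
  Δ1: w4:1→0, clk:0→1
  Δ2: w0:1→0, w1:1→0
  (2Δ to stable)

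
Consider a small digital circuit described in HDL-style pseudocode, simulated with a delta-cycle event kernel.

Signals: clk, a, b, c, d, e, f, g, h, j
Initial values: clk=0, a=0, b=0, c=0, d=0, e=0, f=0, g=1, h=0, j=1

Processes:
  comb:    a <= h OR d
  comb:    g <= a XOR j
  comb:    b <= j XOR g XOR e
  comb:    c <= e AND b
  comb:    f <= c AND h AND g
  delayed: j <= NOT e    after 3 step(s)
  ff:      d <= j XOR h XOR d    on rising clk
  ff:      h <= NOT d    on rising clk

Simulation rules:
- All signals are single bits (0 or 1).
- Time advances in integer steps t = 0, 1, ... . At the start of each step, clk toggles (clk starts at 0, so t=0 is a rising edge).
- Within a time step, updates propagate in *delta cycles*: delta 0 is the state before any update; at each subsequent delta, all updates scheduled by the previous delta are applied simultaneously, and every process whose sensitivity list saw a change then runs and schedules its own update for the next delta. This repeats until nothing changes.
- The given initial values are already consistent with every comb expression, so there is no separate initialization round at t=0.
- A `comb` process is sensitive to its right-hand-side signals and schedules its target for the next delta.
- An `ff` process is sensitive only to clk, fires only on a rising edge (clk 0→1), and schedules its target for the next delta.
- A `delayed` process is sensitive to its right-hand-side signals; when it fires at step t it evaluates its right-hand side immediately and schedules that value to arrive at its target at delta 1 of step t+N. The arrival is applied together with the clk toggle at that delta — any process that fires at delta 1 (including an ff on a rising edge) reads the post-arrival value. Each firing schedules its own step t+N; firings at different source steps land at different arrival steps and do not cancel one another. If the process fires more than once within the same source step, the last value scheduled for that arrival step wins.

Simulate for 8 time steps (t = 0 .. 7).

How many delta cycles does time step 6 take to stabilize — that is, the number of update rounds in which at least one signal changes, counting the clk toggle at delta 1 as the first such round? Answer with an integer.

t0.Δ0 g=1 f=0 j=1 h=0 clk=0 c=0 a=0 d=0 e=0 b=0
t0.Δ1 g=1 f=0 j=1 h=0 clk=1 c=0 a=0 d=0 e=0 b=0
t0.Δ2 g=1 f=0 j=1 h=1 clk=1 c=0 a=0 d=1 e=0 b=0
t0.Δ3 g=1 f=0 j=1 h=1 clk=1 c=0 a=1 d=1 e=0 b=0
t0.Δ4 g=0 f=0 j=1 h=1 clk=1 c=0 a=1 d=1 e=0 b=0
t0.Δ5 g=0 f=0 j=1 h=1 clk=1 c=0 a=1 d=1 e=0 b=1
t1.Δ0 g=0 f=0 j=1 h=1 clk=1 c=0 a=1 d=1 e=0 b=1
t1.Δ1 g=0 f=0 j=1 h=1 clk=0 c=0 a=1 d=1 e=0 b=1
t2.Δ0 g=0 f=0 j=1 h=1 clk=0 c=0 a=1 d=1 e=0 b=1
t2.Δ1 g=0 f=0 j=1 h=1 clk=1 c=0 a=1 d=1 e=0 b=1
t2.Δ2 g=0 f=0 j=1 h=0 clk=1 c=0 a=1 d=1 e=0 b=1
t3.Δ0 g=0 f=0 j=1 h=0 clk=1 c=0 a=1 d=1 e=0 b=1
t3.Δ1 g=0 f=0 j=1 h=0 clk=0 c=0 a=1 d=1 e=0 b=1
t4.Δ0 g=0 f=0 j=1 h=0 clk=0 c=0 a=1 d=1 e=0 b=1
t4.Δ1 g=0 f=0 j=1 h=0 clk=1 c=0 a=1 d=1 e=0 b=1
t4.Δ2 g=0 f=0 j=1 h=0 clk=1 c=0 a=1 d=0 e=0 b=1
t4.Δ3 g=0 f=0 j=1 h=0 clk=1 c=0 a=0 d=0 e=0 b=1
t4.Δ4 g=1 f=0 j=1 h=0 clk=1 c=0 a=0 d=0 e=0 b=1
t4.Δ5 g=1 f=0 j=1 h=0 clk=1 c=0 a=0 d=0 e=0 b=0
t5.Δ0 g=1 f=0 j=1 h=0 clk=1 c=0 a=0 d=0 e=0 b=0
t5.Δ1 g=1 f=0 j=1 h=0 clk=0 c=0 a=0 d=0 e=0 b=0
t6.Δ0 g=1 f=0 j=1 h=0 clk=0 c=0 a=0 d=0 e=0 b=0
t6.Δ1 g=1 f=0 j=1 h=0 clk=1 c=0 a=0 d=0 e=0 b=0
t6.Δ2 g=1 f=0 j=1 h=1 clk=1 c=0 a=0 d=1 e=0 b=0
t6.Δ3 g=1 f=0 j=1 h=1 clk=1 c=0 a=1 d=1 e=0 b=0
t6.Δ4 g=0 f=0 j=1 h=1 clk=1 c=0 a=1 d=1 e=0 b=0
t6.Δ5 g=0 f=0 j=1 h=1 clk=1 c=0 a=1 d=1 e=0 b=1
t7.Δ0 g=0 f=0 j=1 h=1 clk=1 c=0 a=1 d=1 e=0 b=1
t7.Δ1 g=0 f=0 j=1 h=1 clk=0 c=0 a=1 d=1 e=0 b=1

5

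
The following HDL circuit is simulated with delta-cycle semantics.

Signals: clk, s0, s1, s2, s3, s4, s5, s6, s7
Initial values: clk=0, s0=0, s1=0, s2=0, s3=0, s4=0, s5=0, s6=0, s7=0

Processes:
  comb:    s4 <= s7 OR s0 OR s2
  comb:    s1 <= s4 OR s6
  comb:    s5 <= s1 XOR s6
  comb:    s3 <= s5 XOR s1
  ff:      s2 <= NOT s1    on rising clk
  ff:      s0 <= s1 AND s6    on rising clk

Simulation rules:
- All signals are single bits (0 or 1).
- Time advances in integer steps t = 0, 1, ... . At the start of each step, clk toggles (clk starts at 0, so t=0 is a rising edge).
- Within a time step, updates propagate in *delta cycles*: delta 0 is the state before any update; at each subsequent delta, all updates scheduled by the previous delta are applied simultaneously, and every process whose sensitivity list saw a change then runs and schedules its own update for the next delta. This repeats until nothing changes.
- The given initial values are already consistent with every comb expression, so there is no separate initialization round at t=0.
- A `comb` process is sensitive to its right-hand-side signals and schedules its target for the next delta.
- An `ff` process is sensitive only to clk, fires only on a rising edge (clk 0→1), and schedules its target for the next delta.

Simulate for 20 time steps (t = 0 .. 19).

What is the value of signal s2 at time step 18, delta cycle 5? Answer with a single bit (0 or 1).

0

t0.Δ0 s6=0 s5=0 s1=0 s2=0 s3=0 s0=0 clk=0 s7=0 s4=0
t0.Δ1 s6=0 s5=0 s1=0 s2=0 s3=0 s0=0 clk=1 s7=0 s4=0
t0.Δ2 s6=0 s5=0 s1=0 s2=1 s3=0 s0=0 clk=1 s7=0 s4=0
t0.Δ3 s6=0 s5=0 s1=0 s2=1 s3=0 s0=0 clk=1 s7=0 s4=1
t0.Δ4 s6=0 s5=0 s1=1 s2=1 s3=0 s0=0 clk=1 s7=0 s4=1
t0.Δ5 s6=0 s5=1 s1=1 s2=1 s3=1 s0=0 clk=1 s7=0 s4=1
t0.Δ6 s6=0 s5=1 s1=1 s2=1 s3=0 s0=0 clk=1 s7=0 s4=1
t1.Δ0 s6=0 s5=1 s1=1 s2=1 s3=0 s0=0 clk=1 s7=0 s4=1
t1.Δ1 s6=0 s5=1 s1=1 s2=1 s3=0 s0=0 clk=0 s7=0 s4=1
t2.Δ0 s6=0 s5=1 s1=1 s2=1 s3=0 s0=0 clk=0 s7=0 s4=1
t2.Δ1 s6=0 s5=1 s1=1 s2=1 s3=0 s0=0 clk=1 s7=0 s4=1
t2.Δ2 s6=0 s5=1 s1=1 s2=0 s3=0 s0=0 clk=1 s7=0 s4=1
t2.Δ3 s6=0 s5=1 s1=1 s2=0 s3=0 s0=0 clk=1 s7=0 s4=0
t2.Δ4 s6=0 s5=1 s1=0 s2=0 s3=0 s0=0 clk=1 s7=0 s4=0
t2.Δ5 s6=0 s5=0 s1=0 s2=0 s3=1 s0=0 clk=1 s7=0 s4=0
t2.Δ6 s6=0 s5=0 s1=0 s2=0 s3=0 s0=0 clk=1 s7=0 s4=0
t3.Δ0 s6=0 s5=0 s1=0 s2=0 s3=0 s0=0 clk=1 s7=0 s4=0
t3.Δ1 s6=0 s5=0 s1=0 s2=0 s3=0 s0=0 clk=0 s7=0 s4=0
t4.Δ0 s6=0 s5=0 s1=0 s2=0 s3=0 s0=0 clk=0 s7=0 s4=0
t4.Δ1 s6=0 s5=0 s1=0 s2=0 s3=0 s0=0 clk=1 s7=0 s4=0
t4.Δ2 s6=0 s5=0 s1=0 s2=1 s3=0 s0=0 clk=1 s7=0 s4=0
t4.Δ3 s6=0 s5=0 s1=0 s2=1 s3=0 s0=0 clk=1 s7=0 s4=1
t4.Δ4 s6=0 s5=0 s1=1 s2=1 s3=0 s0=0 clk=1 s7=0 s4=1
t4.Δ5 s6=0 s5=1 s1=1 s2=1 s3=1 s0=0 clk=1 s7=0 s4=1
t4.Δ6 s6=0 s5=1 s1=1 s2=1 s3=0 s0=0 clk=1 s7=0 s4=1
t5.Δ0 s6=0 s5=1 s1=1 s2=1 s3=0 s0=0 clk=1 s7=0 s4=1
t5.Δ1 s6=0 s5=1 s1=1 s2=1 s3=0 s0=0 clk=0 s7=0 s4=1
t6.Δ0 s6=0 s5=1 s1=1 s2=1 s3=0 s0=0 clk=0 s7=0 s4=1
t6.Δ1 s6=0 s5=1 s1=1 s2=1 s3=0 s0=0 clk=1 s7=0 s4=1
t6.Δ2 s6=0 s5=1 s1=1 s2=0 s3=0 s0=0 clk=1 s7=0 s4=1
t6.Δ3 s6=0 s5=1 s1=1 s2=0 s3=0 s0=0 clk=1 s7=0 s4=0
t6.Δ4 s6=0 s5=1 s1=0 s2=0 s3=0 s0=0 clk=1 s7=0 s4=0
t6.Δ5 s6=0 s5=0 s1=0 s2=0 s3=1 s0=0 clk=1 s7=0 s4=0
t6.Δ6 s6=0 s5=0 s1=0 s2=0 s3=0 s0=0 clk=1 s7=0 s4=0
t7.Δ0 s6=0 s5=0 s1=0 s2=0 s3=0 s0=0 clk=1 s7=0 s4=0
t7.Δ1 s6=0 s5=0 s1=0 s2=0 s3=0 s0=0 clk=0 s7=0 s4=0
t8.Δ0 s6=0 s5=0 s1=0 s2=0 s3=0 s0=0 clk=0 s7=0 s4=0
t8.Δ1 s6=0 s5=0 s1=0 s2=0 s3=0 s0=0 clk=1 s7=0 s4=0
t8.Δ2 s6=0 s5=0 s1=0 s2=1 s3=0 s0=0 clk=1 s7=0 s4=0
t8.Δ3 s6=0 s5=0 s1=0 s2=1 s3=0 s0=0 clk=1 s7=0 s4=1
t8.Δ4 s6=0 s5=0 s1=1 s2=1 s3=0 s0=0 clk=1 s7=0 s4=1
t8.Δ5 s6=0 s5=1 s1=1 s2=1 s3=1 s0=0 clk=1 s7=0 s4=1
t8.Δ6 s6=0 s5=1 s1=1 s2=1 s3=0 s0=0 clk=1 s7=0 s4=1
t9.Δ0 s6=0 s5=1 s1=1 s2=1 s3=0 s0=0 clk=1 s7=0 s4=1
t9.Δ1 s6=0 s5=1 s1=1 s2=1 s3=0 s0=0 clk=0 s7=0 s4=1
t10.Δ0 s6=0 s5=1 s1=1 s2=1 s3=0 s0=0 clk=0 s7=0 s4=1
t10.Δ1 s6=0 s5=1 s1=1 s2=1 s3=0 s0=0 clk=1 s7=0 s4=1
t10.Δ2 s6=0 s5=1 s1=1 s2=0 s3=0 s0=0 clk=1 s7=0 s4=1
t10.Δ3 s6=0 s5=1 s1=1 s2=0 s3=0 s0=0 clk=1 s7=0 s4=0
t10.Δ4 s6=0 s5=1 s1=0 s2=0 s3=0 s0=0 clk=1 s7=0 s4=0
t10.Δ5 s6=0 s5=0 s1=0 s2=0 s3=1 s0=0 clk=1 s7=0 s4=0
t10.Δ6 s6=0 s5=0 s1=0 s2=0 s3=0 s0=0 clk=1 s7=0 s4=0
t11.Δ0 s6=0 s5=0 s1=0 s2=0 s3=0 s0=0 clk=1 s7=0 s4=0
t11.Δ1 s6=0 s5=0 s1=0 s2=0 s3=0 s0=0 clk=0 s7=0 s4=0
t12.Δ0 s6=0 s5=0 s1=0 s2=0 s3=0 s0=0 clk=0 s7=0 s4=0
t12.Δ1 s6=0 s5=0 s1=0 s2=0 s3=0 s0=0 clk=1 s7=0 s4=0
t12.Δ2 s6=0 s5=0 s1=0 s2=1 s3=0 s0=0 clk=1 s7=0 s4=0
t12.Δ3 s6=0 s5=0 s1=0 s2=1 s3=0 s0=0 clk=1 s7=0 s4=1
t12.Δ4 s6=0 s5=0 s1=1 s2=1 s3=0 s0=0 clk=1 s7=0 s4=1
t12.Δ5 s6=0 s5=1 s1=1 s2=1 s3=1 s0=0 clk=1 s7=0 s4=1
t12.Δ6 s6=0 s5=1 s1=1 s2=1 s3=0 s0=0 clk=1 s7=0 s4=1
t13.Δ0 s6=0 s5=1 s1=1 s2=1 s3=0 s0=0 clk=1 s7=0 s4=1
t13.Δ1 s6=0 s5=1 s1=1 s2=1 s3=0 s0=0 clk=0 s7=0 s4=1
t14.Δ0 s6=0 s5=1 s1=1 s2=1 s3=0 s0=0 clk=0 s7=0 s4=1
t14.Δ1 s6=0 s5=1 s1=1 s2=1 s3=0 s0=0 clk=1 s7=0 s4=1
t14.Δ2 s6=0 s5=1 s1=1 s2=0 s3=0 s0=0 clk=1 s7=0 s4=1
t14.Δ3 s6=0 s5=1 s1=1 s2=0 s3=0 s0=0 clk=1 s7=0 s4=0
t14.Δ4 s6=0 s5=1 s1=0 s2=0 s3=0 s0=0 clk=1 s7=0 s4=0
t14.Δ5 s6=0 s5=0 s1=0 s2=0 s3=1 s0=0 clk=1 s7=0 s4=0
t14.Δ6 s6=0 s5=0 s1=0 s2=0 s3=0 s0=0 clk=1 s7=0 s4=0
t15.Δ0 s6=0 s5=0 s1=0 s2=0 s3=0 s0=0 clk=1 s7=0 s4=0
t15.Δ1 s6=0 s5=0 s1=0 s2=0 s3=0 s0=0 clk=0 s7=0 s4=0
t16.Δ0 s6=0 s5=0 s1=0 s2=0 s3=0 s0=0 clk=0 s7=0 s4=0
t16.Δ1 s6=0 s5=0 s1=0 s2=0 s3=0 s0=0 clk=1 s7=0 s4=0
t16.Δ2 s6=0 s5=0 s1=0 s2=1 s3=0 s0=0 clk=1 s7=0 s4=0
t16.Δ3 s6=0 s5=0 s1=0 s2=1 s3=0 s0=0 clk=1 s7=0 s4=1
t16.Δ4 s6=0 s5=0 s1=1 s2=1 s3=0 s0=0 clk=1 s7=0 s4=1
t16.Δ5 s6=0 s5=1 s1=1 s2=1 s3=1 s0=0 clk=1 s7=0 s4=1
t16.Δ6 s6=0 s5=1 s1=1 s2=1 s3=0 s0=0 clk=1 s7=0 s4=1
t17.Δ0 s6=0 s5=1 s1=1 s2=1 s3=0 s0=0 clk=1 s7=0 s4=1
t17.Δ1 s6=0 s5=1 s1=1 s2=1 s3=0 s0=0 clk=0 s7=0 s4=1
t18.Δ0 s6=0 s5=1 s1=1 s2=1 s3=0 s0=0 clk=0 s7=0 s4=1
t18.Δ1 s6=0 s5=1 s1=1 s2=1 s3=0 s0=0 clk=1 s7=0 s4=1
t18.Δ2 s6=0 s5=1 s1=1 s2=0 s3=0 s0=0 clk=1 s7=0 s4=1
t18.Δ3 s6=0 s5=1 s1=1 s2=0 s3=0 s0=0 clk=1 s7=0 s4=0
t18.Δ4 s6=0 s5=1 s1=0 s2=0 s3=0 s0=0 clk=1 s7=0 s4=0
t18.Δ5 s6=0 s5=0 s1=0 s2=0 s3=1 s0=0 clk=1 s7=0 s4=0
t18.Δ6 s6=0 s5=0 s1=0 s2=0 s3=0 s0=0 clk=1 s7=0 s4=0
t19.Δ0 s6=0 s5=0 s1=0 s2=0 s3=0 s0=0 clk=1 s7=0 s4=0
t19.Δ1 s6=0 s5=0 s1=0 s2=0 s3=0 s0=0 clk=0 s7=0 s4=0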